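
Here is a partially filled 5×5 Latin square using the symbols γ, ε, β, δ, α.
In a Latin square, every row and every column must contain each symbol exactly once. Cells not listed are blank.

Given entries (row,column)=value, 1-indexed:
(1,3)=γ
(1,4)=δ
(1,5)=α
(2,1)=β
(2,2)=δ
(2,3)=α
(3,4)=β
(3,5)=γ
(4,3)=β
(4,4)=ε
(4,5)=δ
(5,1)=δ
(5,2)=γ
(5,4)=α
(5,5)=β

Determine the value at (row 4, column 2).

α

Row 4 already has {ε, β, δ} and column 2 already has {γ, δ}, so row 4, column 2 must be α.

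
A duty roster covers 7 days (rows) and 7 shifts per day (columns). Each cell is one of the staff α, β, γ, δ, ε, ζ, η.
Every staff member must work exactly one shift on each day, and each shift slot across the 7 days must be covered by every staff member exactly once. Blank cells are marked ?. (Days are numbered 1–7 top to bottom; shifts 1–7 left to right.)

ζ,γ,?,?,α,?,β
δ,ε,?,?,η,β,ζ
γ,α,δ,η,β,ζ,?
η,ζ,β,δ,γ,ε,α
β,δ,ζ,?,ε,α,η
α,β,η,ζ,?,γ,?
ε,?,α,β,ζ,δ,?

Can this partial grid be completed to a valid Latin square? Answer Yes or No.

Day 1, shift 3: day 1 has {α, β, γ, ζ} and shift 3 has {α, β, δ, ζ, η}, so it must be ε.
Now day 1, shift 4: day 1 together with shift 4 already contain {α, β, γ, δ, ε, ζ, η} — every symbol — so nothing can go there. The grid has no valid completion.

No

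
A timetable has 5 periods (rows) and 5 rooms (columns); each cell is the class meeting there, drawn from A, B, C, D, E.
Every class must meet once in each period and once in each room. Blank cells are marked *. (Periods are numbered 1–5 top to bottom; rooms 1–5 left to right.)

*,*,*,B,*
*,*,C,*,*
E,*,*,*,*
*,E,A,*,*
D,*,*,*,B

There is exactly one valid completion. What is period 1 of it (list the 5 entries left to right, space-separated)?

Period 5, room 3: period 5 has {B, D} and room 3 has {A, C}, leaving only E.
Period 1, room 3: period 1 has {B} and room 3 has {A, C, E}, leaving only D.
Period 3, room 3: period 3 has {E} and room 3 has {A, C, D, E}, leaving only B.
Period 1, room 1 is narrowed to {A, C}; only C is consistent with the remaining cells.
Period 1, room 2: period 1 has {B, C, D} and room 2 has {E}, leaving only A.
Period 1, room 5: period 1 has {A, B, C, D} and room 5 has {B}, leaving only E.
So period 1 reads: C A D B E.

C A D B E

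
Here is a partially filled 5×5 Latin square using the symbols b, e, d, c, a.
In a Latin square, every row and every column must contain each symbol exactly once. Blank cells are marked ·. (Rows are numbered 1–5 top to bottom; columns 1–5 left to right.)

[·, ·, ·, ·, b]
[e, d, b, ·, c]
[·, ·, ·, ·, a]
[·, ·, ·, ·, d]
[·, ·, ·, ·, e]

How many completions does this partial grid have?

56

Row 1, column 1: eliminating its row and column leaves {d, c, a}.
Row 1, column 2: eliminating its row and column leaves {e, c, a}.
Row 1, column 3: eliminating its row and column leaves {e, d, c, a}.
Row 1, column 4: eliminating its row and column leaves {e, d, c, a}.
Row 2, column 4: eliminating its row and column leaves {a}.
Row 3, column 1: eliminating its row and column leaves {b, d, c}.
Row 3, column 2: eliminating its row and column leaves {b, e, c}.
Row 3, column 3: eliminating its row and column leaves {e, d, c}.
Row 3, column 4: eliminating its row and column leaves {b, e, d, c}.
Row 4, column 1: eliminating its row and column leaves {b, c, a}.
Row 4, column 2: eliminating its row and column leaves {b, e, c, a}.
Row 4, column 3: eliminating its row and column leaves {e, c, a}.
Row 4, column 4: eliminating its row and column leaves {b, e, c, a}.
Row 5, column 1: eliminating its row and column leaves {b, d, c, a}.
Row 5, column 2: eliminating its row and column leaves {b, c, a}.
Row 5, column 3: eliminating its row and column leaves {d, c, a}.
Row 5, column 4: eliminating its row and column leaves {b, d, c, a}.
Enumerating the assignments across these blanks that avoid any row or column repeat gives 56 completions.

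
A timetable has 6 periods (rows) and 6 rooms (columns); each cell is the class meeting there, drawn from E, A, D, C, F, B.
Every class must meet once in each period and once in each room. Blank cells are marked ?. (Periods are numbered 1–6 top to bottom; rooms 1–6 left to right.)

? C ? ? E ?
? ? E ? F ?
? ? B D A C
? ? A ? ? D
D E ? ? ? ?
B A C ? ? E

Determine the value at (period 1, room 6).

Period 3, room 2: period 3 has {A, D, C, B} and room 2 has {E, A, C}, leaving only F.
Period 3, room 1: period 3 has {A, D, C, F, B} and room 1 has {D, B}, leaving only E.
Period 4, room 2: period 4 has {A, D} and room 2 has {E, A, C, F}, leaving only B.
Period 2, room 2: period 2 has {E, F} and room 2 has {E, A, C, F, B}, leaving only D.
Period 4, room 5: period 4 has {A, D, B} and room 5 has {E, A, F}, leaving only C.
Period 4, room 1: period 4 has {A, D, C, B} and room 1 has {E, D, B}, leaving only F.
Period 1, room 1: period 1 has {E, C} and room 1 has {E, D, F, B}, leaving only A.
Period 2, room 1: period 2 has {E, D, F} and room 1 has {E, A, D, F, B}, leaving only C.
Period 4, room 4: period 4 has {A, D, C, F, B} and room 4 has {D}, leaving only E.
Period 5, room 3: period 5 has {E, D} and room 3 has {E, A, C, B}, leaving only F.
Period 1, room 3: period 1 has {E, A, C} and room 3 has {E, A, C, F, B}, leaving only D.
Period 5, room 5: period 5 has {E, D, F} and room 5 has {E, A, C, F}, leaving only B.
Period 5, room 6: period 5 has {E, D, F, B} and room 6 has {E, D, C}, leaving only A.
Period 2, room 6: period 2 has {E, D, C, F} and room 6 has {E, A, D, C}, leaving only B.
Period 1 already has {E, A, D, C} and room 6 already has {E, A, D, C, B}, so period 1, room 6 must be F.

F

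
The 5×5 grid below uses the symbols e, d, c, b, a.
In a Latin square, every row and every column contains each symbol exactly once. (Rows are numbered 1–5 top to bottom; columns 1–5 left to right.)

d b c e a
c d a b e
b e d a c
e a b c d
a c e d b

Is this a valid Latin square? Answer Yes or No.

Each row is a permutation of the 5 symbols, and so is each column.

Yes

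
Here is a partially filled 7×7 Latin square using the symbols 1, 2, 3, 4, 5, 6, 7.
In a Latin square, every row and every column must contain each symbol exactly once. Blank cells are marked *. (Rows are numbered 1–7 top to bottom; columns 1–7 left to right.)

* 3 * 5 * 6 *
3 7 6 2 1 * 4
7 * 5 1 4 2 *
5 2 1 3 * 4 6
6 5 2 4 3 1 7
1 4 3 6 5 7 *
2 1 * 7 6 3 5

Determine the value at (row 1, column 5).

Row 1, column 1: row 1 has {3, 5, 6} and column 1 has {1, 2, 3, 5, 6, 7}, leaving only 4.
Row 1, column 3: row 1 has {3, 4, 5, 6} and column 3 has {1, 2, 3, 5, 6}, leaving only 7.
Row 1 already has {3, 4, 5, 6, 7} and column 5 already has {1, 3, 4, 5, 6}, so row 1, column 5 must be 2.

2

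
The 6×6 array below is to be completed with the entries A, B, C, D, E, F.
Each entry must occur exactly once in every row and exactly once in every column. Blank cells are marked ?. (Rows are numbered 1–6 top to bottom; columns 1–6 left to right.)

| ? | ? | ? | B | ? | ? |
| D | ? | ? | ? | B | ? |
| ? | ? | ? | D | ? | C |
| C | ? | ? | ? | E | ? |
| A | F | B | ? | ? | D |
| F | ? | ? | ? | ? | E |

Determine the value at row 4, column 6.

B

Row 1, column 1: row 1 has {B} and column 1 has {A, C, D, F}, leaving only E.
Row 3, column 1: row 3 has {C, D} and column 1 has {A, C, D, E, F}, leaving only B.
Row 5, column 5: row 5 has {A, B, D, F} and column 5 has {B, E}, leaving only C.
Row 5, column 4: row 5 has {A, B, C, D, F} and column 4 has {B, D}, leaving only E.
Row 4, column 6 is narrowed to {A, B, F}.
If it were A, then row 2, column 6 would be left with no valid symbol.
If it were F, then row 2, column 6 would be left with no valid symbol.
So row 4, column 6 must be B.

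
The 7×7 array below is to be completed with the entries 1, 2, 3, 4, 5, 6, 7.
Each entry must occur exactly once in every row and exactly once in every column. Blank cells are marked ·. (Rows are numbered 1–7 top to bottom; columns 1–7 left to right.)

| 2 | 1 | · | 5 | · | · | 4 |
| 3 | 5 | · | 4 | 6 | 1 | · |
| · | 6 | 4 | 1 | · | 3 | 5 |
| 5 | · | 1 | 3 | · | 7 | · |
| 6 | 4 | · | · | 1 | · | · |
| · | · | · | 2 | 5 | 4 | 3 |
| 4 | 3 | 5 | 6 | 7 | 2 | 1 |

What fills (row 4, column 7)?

Row 1, column 5: row 1 has {1, 2, 4, 5} and column 5 has {1, 5, 6, 7}, leaving only 3.
Row 1, column 6: row 1 has {1, 2, 3, 4, 5} and column 6 has {1, 2, 3, 4, 7}, leaving only 6.
Row 1, column 3: row 1 has {1, 2, 3, 4, 5, 6} and column 3 has {1, 4, 5}, leaving only 7.
Row 2, column 3: row 2 has {1, 3, 4, 5, 6} and column 3 has {1, 4, 5, 7}, leaving only 2.
Row 2, column 7: row 2 has {1, 2, 3, 4, 5, 6} and column 7 has {1, 3, 4, 5}, leaving only 7.
Row 3, column 1: row 3 has {1, 3, 4, 5, 6} and column 1 has {2, 3, 4, 5, 6}, leaving only 7.
Row 3, column 5: row 3 has {1, 3, 4, 5, 6, 7} and column 5 has {1, 3, 5, 6, 7}, leaving only 2.
Row 4, column 2: row 4 has {1, 3, 5, 7} and column 2 has {1, 3, 4, 5, 6}, leaving only 2.
Row 4 already has {1, 2, 3, 5, 7} and column 7 already has {1, 3, 4, 5, 7}, so row 4, column 7 must be 6.

6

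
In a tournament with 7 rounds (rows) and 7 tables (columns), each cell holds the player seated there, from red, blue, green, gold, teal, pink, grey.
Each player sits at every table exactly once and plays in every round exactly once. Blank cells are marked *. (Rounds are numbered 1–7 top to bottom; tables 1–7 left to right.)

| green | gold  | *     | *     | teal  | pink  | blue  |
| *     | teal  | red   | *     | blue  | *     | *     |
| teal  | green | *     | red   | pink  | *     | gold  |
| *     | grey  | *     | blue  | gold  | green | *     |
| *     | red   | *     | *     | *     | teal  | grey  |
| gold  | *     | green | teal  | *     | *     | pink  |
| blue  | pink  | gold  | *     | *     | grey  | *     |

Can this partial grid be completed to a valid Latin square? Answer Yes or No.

Round 1, table 3: round 1 has {blue, green, gold, teal, pink} and table 3 has {red, green, gold}, so it must be grey.
Now round 1, table 4: round 1 together with table 4 already contain {red, blue, green, gold, teal, pink, grey} — every symbol — so nothing can go there. The grid has no valid completion.

No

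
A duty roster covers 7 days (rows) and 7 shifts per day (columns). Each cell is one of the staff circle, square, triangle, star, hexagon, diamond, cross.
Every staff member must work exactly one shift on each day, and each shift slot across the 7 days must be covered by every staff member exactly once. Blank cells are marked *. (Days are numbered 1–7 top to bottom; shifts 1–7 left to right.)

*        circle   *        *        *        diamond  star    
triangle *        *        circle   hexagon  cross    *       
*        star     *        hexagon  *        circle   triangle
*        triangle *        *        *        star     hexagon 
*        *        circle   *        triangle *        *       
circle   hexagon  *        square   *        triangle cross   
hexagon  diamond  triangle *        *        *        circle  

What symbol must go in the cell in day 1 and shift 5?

square

Day 2, shift 2: day 2 has {circle, triangle, hexagon, cross} and shift 2 has {circle, triangle, star, hexagon, diamond}, leaving only square.
Day 2, shift 7: day 2 has {circle, square, triangle, hexagon, cross} and shift 7 has {circle, triangle, star, hexagon, cross}, leaving only diamond.
Day 2, shift 3: day 2 has {circle, square, triangle, hexagon, diamond, cross} and shift 3 has {circle, triangle}, leaving only star.
Day 5, shift 2: day 5 has {circle, triangle} and shift 2 has {circle, square, triangle, star, hexagon, diamond}, leaving only cross.
Day 5, shift 7: day 5 has {circle, triangle, cross} and shift 7 has {circle, triangle, star, hexagon, diamond, cross}, leaving only square.
Day 5, shift 6: day 5 has {circle, square, triangle, cross} and shift 6 has {circle, triangle, star, diamond, cross}, leaving only hexagon.
Day 6, shift 3: day 6 has {circle, square, triangle, hexagon, cross} and shift 3 has {circle, triangle, star}, leaving only diamond.
Day 6, shift 5: day 6 has {circle, square, triangle, hexagon, diamond, cross} and shift 5 has {triangle, hexagon}, leaving only star.
Day 7, shift 6: day 7 has {circle, triangle, hexagon, diamond} and shift 6 has {circle, triangle, star, hexagon, diamond, cross}, leaving only square.
Day 7, shift 5: day 7 has {circle, square, triangle, hexagon, diamond} and shift 5 has {triangle, star, hexagon}, leaving only cross.
Day 1 already has {circle, star, diamond} and shift 5 already has {triangle, star, hexagon, cross}, so day 1, shift 5 must be square.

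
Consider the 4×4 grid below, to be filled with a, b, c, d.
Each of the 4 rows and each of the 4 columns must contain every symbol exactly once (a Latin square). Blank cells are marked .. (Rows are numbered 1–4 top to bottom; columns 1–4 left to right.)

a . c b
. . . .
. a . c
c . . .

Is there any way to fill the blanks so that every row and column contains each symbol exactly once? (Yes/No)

No row or column among the givens repeats a symbol, and propagating forced cells runs into no contradiction.
One valid completion exists (for instance, a d c b / b c d a / d a b c / c b a d).

Yes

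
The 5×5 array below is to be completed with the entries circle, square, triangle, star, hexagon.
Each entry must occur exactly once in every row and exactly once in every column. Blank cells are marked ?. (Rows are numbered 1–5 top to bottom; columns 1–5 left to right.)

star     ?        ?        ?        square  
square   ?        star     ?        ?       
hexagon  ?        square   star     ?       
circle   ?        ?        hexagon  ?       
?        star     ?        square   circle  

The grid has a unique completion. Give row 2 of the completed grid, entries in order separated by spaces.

Row 3, column 5: row 3 has {square, star, hexagon} and column 5 has {circle, square}, leaving only triangle.
Row 2, column 5: row 2 has {square, star} and column 5 has {circle, square, triangle}, leaving only hexagon.
Row 3, column 2: row 3 has {square, triangle, star, hexagon} and column 2 has {star}, leaving only circle.
Row 2, column 2: row 2 has {square, star, hexagon} and column 2 has {circle, star}, leaving only triangle.
Row 2, column 4: row 2 has {square, triangle, star, hexagon} and column 4 has {square, star, hexagon}, leaving only circle.
So row 2 reads: square triangle star circle hexagon.

square triangle star circle hexagon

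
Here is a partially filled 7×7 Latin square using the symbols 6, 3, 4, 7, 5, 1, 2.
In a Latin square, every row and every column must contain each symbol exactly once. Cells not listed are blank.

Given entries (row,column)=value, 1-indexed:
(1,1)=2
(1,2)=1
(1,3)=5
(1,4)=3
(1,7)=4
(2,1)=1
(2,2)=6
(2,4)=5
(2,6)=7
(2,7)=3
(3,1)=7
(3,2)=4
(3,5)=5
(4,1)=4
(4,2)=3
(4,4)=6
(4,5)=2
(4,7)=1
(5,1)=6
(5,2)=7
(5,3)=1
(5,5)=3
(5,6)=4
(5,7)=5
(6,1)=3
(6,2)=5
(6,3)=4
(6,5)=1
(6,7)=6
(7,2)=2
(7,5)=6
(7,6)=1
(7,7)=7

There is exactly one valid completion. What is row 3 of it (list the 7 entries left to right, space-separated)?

7 4 6 1 5 3 2

Row 3, column 7: row 3 has {4, 7, 5} and column 7 has {6, 3, 4, 7, 5, 1}, leaving only 2.
Row 3, column 4: row 3 has {4, 7, 5, 2} and column 4 has {6, 3, 5}, leaving only 1.
Row 1, column 5: row 1 has {3, 4, 5, 1, 2} and column 5 has {6, 3, 5, 1, 2}, leaving only 7.
Row 1, column 6: row 1 has {3, 4, 7, 5, 1, 2} and column 6 has {4, 7, 1}, leaving only 6.
Row 3, column 6: row 3 has {4, 7, 5, 1, 2} and column 6 has {6, 4, 7, 1}, leaving only 3.
Row 3, column 3: row 3 has {3, 4, 7, 5, 1, 2} and column 3 has {4, 5, 1}, leaving only 6.
So row 3 reads: 7 4 6 1 5 3 2.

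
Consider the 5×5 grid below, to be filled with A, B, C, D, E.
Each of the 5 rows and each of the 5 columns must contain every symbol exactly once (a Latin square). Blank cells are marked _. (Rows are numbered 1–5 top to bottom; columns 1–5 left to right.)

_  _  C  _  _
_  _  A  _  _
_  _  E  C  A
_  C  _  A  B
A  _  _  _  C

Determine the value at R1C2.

Row 4, column 3: row 4 has {A, B, C} and column 3 has {A, C, E}, leaving only D.
Row 4, column 1: row 4 has {A, B, C, D} and column 1 has {A}, leaving only E.
Row 5, column 3: row 5 has {A, C} and column 3 has {A, C, D, E}, leaving only B.
Row 1, column 2 is narrowed to {A, B, D, E}.
If it were B, then row 1, column 5 would be left with no valid symbol.
If it were D, then row 1, column 5 would be left with no valid symbol.
If it were E, then row 1, column 4 would be left with no valid symbol.
So row 1, column 2 must be A.

A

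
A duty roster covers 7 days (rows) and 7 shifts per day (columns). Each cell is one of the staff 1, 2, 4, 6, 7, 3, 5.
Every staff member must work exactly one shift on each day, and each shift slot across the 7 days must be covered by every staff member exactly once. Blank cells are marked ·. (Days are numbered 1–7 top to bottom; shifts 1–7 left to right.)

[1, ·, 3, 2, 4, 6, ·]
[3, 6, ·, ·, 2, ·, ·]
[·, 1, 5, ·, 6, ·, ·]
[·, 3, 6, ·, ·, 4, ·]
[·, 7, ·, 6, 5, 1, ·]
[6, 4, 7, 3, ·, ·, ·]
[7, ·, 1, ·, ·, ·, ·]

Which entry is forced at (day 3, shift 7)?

4

Day 1, shift 2: day 1 has {1, 2, 4, 6, 3} and shift 2 has {1, 4, 6, 7, 3}, leaving only 5.
Day 1, shift 7: day 1 has {1, 2, 4, 6, 3, 5} and shift 7 has {}, leaving only 7.
Day 2, shift 3: day 2 has {2, 6, 3} and shift 3 has {1, 6, 7, 3, 5}, leaving only 4.
Day 5, shift 3: day 5 has {1, 6, 7, 5} and shift 3 has {1, 4, 6, 7, 3, 5}, leaving only 2.
Day 5, shift 1: day 5 has {1, 2, 6, 7, 5} and shift 1 has {1, 6, 7, 3}, leaving only 4.
Day 3, shift 1: day 3 has {1, 6, 5} and shift 1 has {1, 4, 6, 7, 3}, leaving only 2.
Day 4, shift 1: day 4 has {4, 6, 3} and shift 1 has {1, 2, 4, 6, 7, 3}, leaving only 5.
Day 5, shift 7: day 5 has {1, 2, 4, 6, 7, 5} and shift 7 has {7}, leaving only 3.
Day 3 already has {1, 2, 6, 5} and shift 7 already has {7, 3}, so day 3, shift 7 must be 4.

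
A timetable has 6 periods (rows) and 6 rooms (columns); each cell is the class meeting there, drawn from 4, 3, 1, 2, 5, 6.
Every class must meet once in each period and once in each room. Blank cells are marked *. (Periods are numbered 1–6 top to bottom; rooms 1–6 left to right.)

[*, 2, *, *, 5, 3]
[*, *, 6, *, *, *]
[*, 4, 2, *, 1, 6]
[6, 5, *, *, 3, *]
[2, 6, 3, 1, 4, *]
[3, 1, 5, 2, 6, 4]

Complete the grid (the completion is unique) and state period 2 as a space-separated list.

4 3 6 5 2 1

Period 2, room 2: period 2 has {6} and room 2 has {4, 1, 2, 5, 6}, leaving only 3.
Period 2, room 5: period 2 has {3, 6} and room 5 has {4, 3, 1, 5, 6}, leaving only 2.
Period 3, room 1: period 3 has {4, 1, 2, 6} and room 1 has {3, 2, 6}, leaving only 5.
Period 3, room 4: period 3 has {4, 1, 2, 5, 6} and room 4 has {1, 2}, leaving only 3.
Period 4, room 4: period 4 has {3, 5, 6} and room 4 has {3, 1, 2}, leaving only 4.
Period 2, room 4: period 2 has {3, 2, 6} and room 4 has {4, 3, 1, 2}, leaving only 5.
Period 2, room 6: period 2 has {3, 2, 5, 6} and room 6 has {4, 3, 6}, leaving only 1.
Period 2, room 1: period 2 has {3, 1, 2, 5, 6} and room 1 has {3, 2, 5, 6}, leaving only 4.
So period 2 reads: 4 3 6 5 2 1.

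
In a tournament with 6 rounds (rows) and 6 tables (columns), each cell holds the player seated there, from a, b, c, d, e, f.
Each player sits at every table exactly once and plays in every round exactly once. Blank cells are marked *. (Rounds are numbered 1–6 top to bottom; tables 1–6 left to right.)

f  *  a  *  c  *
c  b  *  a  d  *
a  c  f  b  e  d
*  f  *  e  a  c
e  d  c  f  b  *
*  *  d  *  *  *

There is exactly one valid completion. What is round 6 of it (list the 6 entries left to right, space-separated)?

b a d c f e

Round 6, table 1: round 6 has {d} and table 1 has {a, c, e, f}, leaving only b.
Round 6, table 4: round 6 has {b, d} and table 4 has {a, b, e, f}, leaving only c.
Round 6, table 5: round 6 has {b, c, d} and table 5 has {a, b, c, d, e}, leaving only f.
Round 1, table 2: round 1 has {a, c, f} and table 2 has {b, c, d, f}, leaving only e.
Round 6, table 2: round 6 has {b, c, d, f} and table 2 has {b, c, d, e, f}, leaving only a.
Round 6, table 6: round 6 has {a, b, c, d, f} and table 6 has {c, d}, leaving only e.
So round 6 reads: b a d c f e.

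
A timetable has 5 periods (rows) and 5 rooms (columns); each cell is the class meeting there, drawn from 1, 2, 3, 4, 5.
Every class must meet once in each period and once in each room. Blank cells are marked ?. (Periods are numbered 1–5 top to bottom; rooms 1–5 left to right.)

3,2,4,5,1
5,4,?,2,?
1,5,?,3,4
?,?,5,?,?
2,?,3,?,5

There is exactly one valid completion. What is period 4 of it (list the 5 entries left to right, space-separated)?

4 3 5 1 2

Period 4, room 1: period 4 has {5} and room 1 has {1, 2, 3, 5}, leaving only 4.
Period 4, room 4: period 4 has {4, 5} and room 4 has {2, 3, 5}, leaving only 1.
Period 4, room 2: period 4 has {1, 4, 5} and room 2 has {2, 4, 5}, leaving only 3.
Period 4, room 5: period 4 has {1, 3, 4, 5} and room 5 has {1, 4, 5}, leaving only 2.
So period 4 reads: 4 3 5 1 2.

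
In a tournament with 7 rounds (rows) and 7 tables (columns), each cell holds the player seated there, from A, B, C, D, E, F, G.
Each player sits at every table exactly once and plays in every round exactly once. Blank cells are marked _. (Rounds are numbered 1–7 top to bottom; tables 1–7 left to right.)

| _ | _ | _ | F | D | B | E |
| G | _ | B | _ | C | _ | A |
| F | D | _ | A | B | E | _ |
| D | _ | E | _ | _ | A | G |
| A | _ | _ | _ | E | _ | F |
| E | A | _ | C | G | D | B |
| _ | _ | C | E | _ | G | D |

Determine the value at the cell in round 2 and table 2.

Round 1, table 1: round 1 has {B, D, E, F} and table 1 has {A, D, E, F, G}, leaving only C.
Round 1, table 2: round 1 has {B, C, D, E, F} and table 2 has {A, D}, leaving only G.
Round 1, table 3: round 1 has {B, C, D, E, F, G} and table 3 has {B, C, E}, leaving only A.
Round 2, table 4: round 2 has {A, B, C, G} and table 4 has {A, C, E, F}, leaving only D.
Round 2, table 6: round 2 has {A, B, C, D, G} and table 6 has {A, B, D, E, G}, leaving only F.
Round 2 already has {A, B, C, D, F, G} and table 2 already has {A, D, G}, so round 2, table 2 must be E.

E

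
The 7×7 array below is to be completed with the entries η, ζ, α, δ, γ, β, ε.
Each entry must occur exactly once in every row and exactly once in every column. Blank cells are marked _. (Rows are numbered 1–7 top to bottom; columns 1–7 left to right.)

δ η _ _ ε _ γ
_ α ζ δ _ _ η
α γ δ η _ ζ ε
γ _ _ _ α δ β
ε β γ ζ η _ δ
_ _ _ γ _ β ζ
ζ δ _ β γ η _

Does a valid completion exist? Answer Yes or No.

Row 1, column 4: row 1 has {η, δ, γ, ε} and column 4 has {η, ζ, δ, γ, β}, so it must be α.
Now row 1, column 6: row 1 together with column 6 already contain {η, ζ, α, δ, γ, β, ε} — every symbol — so nothing can go there. The grid has no valid completion.

No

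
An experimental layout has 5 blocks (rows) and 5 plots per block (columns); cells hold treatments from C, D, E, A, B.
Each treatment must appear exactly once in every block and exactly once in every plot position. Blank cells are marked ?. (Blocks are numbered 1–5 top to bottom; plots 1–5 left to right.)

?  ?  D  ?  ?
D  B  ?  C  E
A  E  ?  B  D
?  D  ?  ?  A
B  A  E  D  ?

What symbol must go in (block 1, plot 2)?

C

Block 1 already has {D} and plot 2 already has {D, E, A, B}, so block 1, plot 2 must be C.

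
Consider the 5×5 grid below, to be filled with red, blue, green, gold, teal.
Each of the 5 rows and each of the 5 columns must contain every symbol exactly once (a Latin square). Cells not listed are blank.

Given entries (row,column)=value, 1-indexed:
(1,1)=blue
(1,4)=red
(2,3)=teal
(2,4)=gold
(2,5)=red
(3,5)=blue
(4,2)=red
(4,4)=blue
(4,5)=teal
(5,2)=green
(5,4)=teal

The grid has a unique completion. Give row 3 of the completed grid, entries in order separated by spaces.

Row 3, column 4: row 3 has {blue} and column 4 has {red, blue, gold, teal}, leaving only green.
Row 2, column 1: row 2 has {red, gold, teal} and column 1 has {blue}, leaving only green.
Row 2, column 2: row 2 has {red, green, gold, teal} and column 2 has {red, green}, leaving only blue.
Row 4, column 1: row 4 has {red, blue, teal} and column 1 has {blue, green}, leaving only gold.
Row 4, column 3: row 4 has {red, blue, gold, teal} and column 3 has {teal}, leaving only green.
Row 1, column 3: row 1 has {red, blue} and column 3 has {green, teal}, leaving only gold.
Row 3, column 3: row 3 has {blue, green} and column 3 has {green, gold, teal}, leaving only red.
Row 3, column 1: row 3 has {red, blue, green} and column 1 has {blue, green, gold}, leaving only teal.
Row 3, column 2: row 3 has {red, blue, green, teal} and column 2 has {red, blue, green}, leaving only gold.
So row 3 reads: teal gold red green blue.

teal gold red green blue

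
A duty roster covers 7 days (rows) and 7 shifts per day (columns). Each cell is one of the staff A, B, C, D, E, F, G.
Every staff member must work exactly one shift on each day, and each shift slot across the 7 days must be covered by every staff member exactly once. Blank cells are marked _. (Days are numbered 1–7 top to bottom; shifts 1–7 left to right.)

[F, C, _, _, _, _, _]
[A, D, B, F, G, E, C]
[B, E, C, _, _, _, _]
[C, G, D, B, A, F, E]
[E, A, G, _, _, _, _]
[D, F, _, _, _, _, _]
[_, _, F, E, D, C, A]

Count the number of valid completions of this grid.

Day 1, shift 3: eliminating its day and shift leaves {A, E}.
Day 1, shift 4: eliminating its day and shift leaves {A, D, G}.
Day 1, shift 5: eliminating its day and shift leaves {B, E}.
Day 1, shift 6: eliminating its day and shift leaves {A, B, D, G}.
Day 1, shift 7: eliminating its day and shift leaves {B, D, G}.
Day 3, shift 4: eliminating its day and shift leaves {A, D, G}.
Day 3, shift 5: eliminating its day and shift leaves {F}.
Day 3, shift 6: eliminating its day and shift leaves {A, D, G}.
Day 3, shift 7: eliminating its day and shift leaves {D, F, G}.
Day 5, shift 4: eliminating its day and shift leaves {C, D}.
Day 5, shift 5: eliminating its day and shift leaves {B, C, F}.
Day 5, shift 6: eliminating its day and shift leaves {B, D}.
Day 5, shift 7: eliminating its day and shift leaves {B, D, F}.
Day 6, shift 3: eliminating its day and shift leaves {A, E}.
Day 6, shift 4: eliminating its day and shift leaves {A, C, G}.
Day 6, shift 5: eliminating its day and shift leaves {B, C, E}.
Day 6, shift 6: eliminating its day and shift leaves {A, B, G}.
Day 6, shift 7: eliminating its day and shift leaves {B, G}.
Day 7, shift 1: eliminating its day and shift leaves {G}.
Day 7, shift 2: eliminating its day and shift leaves {B}.
Enumerating the assignments across these blanks that avoid any day or shift repeat gives 7 completions.

7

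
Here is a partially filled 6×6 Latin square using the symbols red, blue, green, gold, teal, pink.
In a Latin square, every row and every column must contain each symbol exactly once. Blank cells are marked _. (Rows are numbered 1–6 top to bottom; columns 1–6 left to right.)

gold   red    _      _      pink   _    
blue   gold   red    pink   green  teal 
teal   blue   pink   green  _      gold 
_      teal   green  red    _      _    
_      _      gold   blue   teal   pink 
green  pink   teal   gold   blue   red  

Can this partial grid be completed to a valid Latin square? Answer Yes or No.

Yes

No row or column among the givens repeats a symbol, and propagating forced cells runs into no contradiction.
One valid completion exists (for instance, gold red blue teal pink green / blue gold red pink green teal / teal blue pink green red gold / pink teal green red gold blue / red green gold blue teal pink / green pink teal gold blue red).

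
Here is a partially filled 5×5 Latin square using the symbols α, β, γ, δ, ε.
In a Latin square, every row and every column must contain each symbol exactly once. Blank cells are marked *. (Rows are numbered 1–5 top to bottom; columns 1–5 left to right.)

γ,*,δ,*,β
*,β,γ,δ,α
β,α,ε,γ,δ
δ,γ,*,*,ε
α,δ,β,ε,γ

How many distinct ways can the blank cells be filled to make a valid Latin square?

1

Row 1, column 2: eliminating its row and column leaves {ε}.
Row 1, column 4: eliminating its row and column leaves {α}.
Row 2, column 1: eliminating its row and column leaves {ε}.
Row 4, column 3: eliminating its row and column leaves {α}.
Row 4, column 4: eliminating its row and column leaves {α, β}.
Only one assignment across all blanks avoids any row or column repeat, giving 1 completion.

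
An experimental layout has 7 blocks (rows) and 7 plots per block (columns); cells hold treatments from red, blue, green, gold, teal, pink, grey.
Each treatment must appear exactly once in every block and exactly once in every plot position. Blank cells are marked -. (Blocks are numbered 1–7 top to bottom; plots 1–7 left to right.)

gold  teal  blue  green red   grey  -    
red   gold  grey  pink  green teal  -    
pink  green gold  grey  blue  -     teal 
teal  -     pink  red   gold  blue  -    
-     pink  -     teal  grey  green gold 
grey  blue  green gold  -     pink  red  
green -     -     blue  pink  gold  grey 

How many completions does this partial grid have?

Block 1, plot 7: eliminating its block and plot leaves {pink}.
Block 2, plot 7: eliminating its block and plot leaves {blue}.
Block 3, plot 6: eliminating its block and plot leaves {red}.
Block 4, plot 2: eliminating its block and plot leaves {grey}.
Block 4, plot 7: eliminating its block and plot leaves {green}.
Block 5, plot 1: eliminating its block and plot leaves {blue}.
Block 5, plot 3: eliminating its block and plot leaves {red}.
Block 6, plot 5: eliminating its block and plot leaves {teal}.
Block 7, plot 2: eliminating its block and plot leaves {red}.
Block 7, plot 3: eliminating its block and plot leaves {red, teal}.
Only one assignment across all blanks avoids any block or plot repeat, giving 1 completion.

1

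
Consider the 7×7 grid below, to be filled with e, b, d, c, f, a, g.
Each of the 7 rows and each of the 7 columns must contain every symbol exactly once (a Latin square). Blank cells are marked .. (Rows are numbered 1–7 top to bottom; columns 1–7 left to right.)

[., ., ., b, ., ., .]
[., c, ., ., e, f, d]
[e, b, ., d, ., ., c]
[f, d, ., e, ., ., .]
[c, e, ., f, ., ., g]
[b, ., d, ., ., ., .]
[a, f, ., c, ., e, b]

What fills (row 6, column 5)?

f

Row 2, column 1: row 2 has {e, d, c, f} and column 1 has {e, b, c, f, a}, leaving only g.
Row 1, column 1: row 1 has {b} and column 1 has {e, b, c, f, a, g}, leaving only d.
Row 2, column 4: row 2 has {e, d, c, f, g} and column 4 has {e, b, d, c, f}, leaving only a.
Row 2, column 3: row 2 has {e, d, c, f, a, g} and column 3 has {d}, leaving only b.
Row 4, column 7: row 4 has {e, d, f} and column 7 has {b, d, c, g}, leaving only a.
Row 5, column 3: row 5 has {e, c, f, g} and column 3 has {b, d}, leaving only a.
Row 6, column 4: row 6 has {b, d} and column 4 has {e, b, d, c, f, a}, leaving only g.
Row 6, column 2: row 6 has {b, d, g} and column 2 has {e, b, d, c, f}, leaving only a.
Row 1, column 2: row 1 has {b, d} and column 2 has {e, b, d, c, f, a}, leaving only g.
Row 6, column 6: row 6 has {b, d, a, g} and column 6 has {e, f}, leaving only c.
Row 6 already has {b, d, c, a, g} and column 5 already has {e}, so row 6, column 5 must be f.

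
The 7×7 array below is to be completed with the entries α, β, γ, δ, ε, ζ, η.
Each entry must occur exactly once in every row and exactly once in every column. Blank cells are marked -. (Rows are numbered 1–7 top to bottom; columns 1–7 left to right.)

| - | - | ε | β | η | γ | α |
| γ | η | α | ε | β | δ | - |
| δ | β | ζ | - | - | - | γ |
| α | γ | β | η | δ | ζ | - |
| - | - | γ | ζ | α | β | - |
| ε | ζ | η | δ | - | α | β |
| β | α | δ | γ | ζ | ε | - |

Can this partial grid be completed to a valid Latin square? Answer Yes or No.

No row or column among the givens repeats a symbol, and propagating forced cells runs into no contradiction.
One valid completion exists (for instance, ζ δ ε β η γ α / γ η α ε β δ ζ / δ β ζ α ε η γ / α γ β η δ ζ ε / η ε γ ζ α β δ / ε ζ η δ γ α β / β α δ γ ζ ε η).

Yes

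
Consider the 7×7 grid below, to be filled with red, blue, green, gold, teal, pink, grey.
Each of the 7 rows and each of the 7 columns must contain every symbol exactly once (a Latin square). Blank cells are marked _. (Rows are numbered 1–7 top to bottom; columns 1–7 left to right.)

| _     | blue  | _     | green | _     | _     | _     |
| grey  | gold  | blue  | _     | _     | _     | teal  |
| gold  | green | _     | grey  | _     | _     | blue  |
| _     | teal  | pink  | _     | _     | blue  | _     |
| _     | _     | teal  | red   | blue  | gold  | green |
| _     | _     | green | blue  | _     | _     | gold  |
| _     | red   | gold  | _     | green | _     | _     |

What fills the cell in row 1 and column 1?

teal

Row 2, column 4: row 2 has {blue, gold, teal, grey} and column 4 has {red, blue, green, grey}, leaving only pink.
Row 2, column 5: row 2 has {blue, gold, teal, pink, grey} and column 5 has {blue, green}, leaving only red.
Row 2, column 6: row 2 has {red, blue, gold, teal, pink, grey} and column 6 has {blue, gold}, leaving only green.
Row 3, column 3: row 3 has {blue, green, gold, grey} and column 3 has {blue, green, gold, teal, pink}, leaving only red.
Row 1, column 3: row 1 has {blue, green} and column 3 has {red, blue, green, gold, teal, pink}, leaving only grey.
Row 4, column 4: row 4 has {blue, teal, pink} and column 4 has {red, blue, green, pink, grey}, leaving only gold.
Row 4, column 5: row 4 has {blue, gold, teal, pink} and column 5 has {red, blue, green}, leaving only grey.
Row 4, column 7: row 4 has {blue, gold, teal, pink, grey} and column 7 has {blue, green, gold, teal}, leaving only red.
Row 1, column 7: row 1 has {blue, green, grey} and column 7 has {red, blue, green, gold, teal}, leaving only pink.
Row 4, column 1: row 4 has {red, blue, gold, teal, pink, grey} and column 1 has {gold, grey}, leaving only green.
Row 5, column 1: row 5 has {red, blue, green, gold, teal} and column 1 has {green, gold, grey}, leaving only pink.
Row 5, column 2: row 5 has {red, blue, green, gold, teal, pink} and column 2 has {red, blue, green, gold, teal}, leaving only grey.
Row 6, column 2: row 6 has {blue, green, gold} and column 2 has {red, blue, green, gold, teal, grey}, leaving only pink.
Row 6, column 5: row 6 has {blue, green, gold, pink} and column 5 has {red, blue, green, grey}, leaving only teal.
Row 1, column 5: row 1 has {blue, green, pink, grey} and column 5 has {red, blue, green, teal, grey}, leaving only gold.
Row 3, column 5: row 3 has {red, blue, green, gold, grey} and column 5 has {red, blue, green, gold, teal, grey}, leaving only pink.
Row 3, column 6: row 3 has {red, blue, green, gold, pink, grey} and column 6 has {blue, green, gold}, leaving only teal.
Row 1, column 6: row 1 has {blue, green, gold, pink, grey} and column 6 has {blue, green, gold, teal}, leaving only red.
Row 1 already has {red, blue, green, gold, pink, grey} and column 1 already has {green, gold, pink, grey}, so row 1, column 1 must be teal.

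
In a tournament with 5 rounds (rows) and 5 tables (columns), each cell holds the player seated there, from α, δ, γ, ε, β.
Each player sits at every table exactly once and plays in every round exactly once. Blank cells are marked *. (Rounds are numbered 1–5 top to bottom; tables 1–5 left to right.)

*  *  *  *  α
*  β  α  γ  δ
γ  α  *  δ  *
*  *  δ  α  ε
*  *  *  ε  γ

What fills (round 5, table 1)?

Round 1, table 4: round 1 has {α} and table 4 has {α, δ, γ, ε}, leaving only β.
Round 2, table 1: round 2 has {α, δ, γ, β} and table 1 has {γ}, leaving only ε.
Round 1, table 1: round 1 has {α, β} and table 1 has {γ, ε}, leaving only δ.
Round 3, table 5: round 3 has {α, δ, γ} and table 5 has {α, δ, γ, ε}, leaving only β.
Round 3, table 3: round 3 has {α, δ, γ, β} and table 3 has {α, δ}, leaving only ε.
Round 1, table 3: round 1 has {α, δ, β} and table 3 has {α, δ, ε}, leaving only γ.
Round 1, table 2: round 1 has {α, δ, γ, β} and table 2 has {α, β}, leaving only ε.
Round 4, table 1: round 4 has {α, δ, ε} and table 1 has {δ, γ, ε}, leaving only β.
Round 5 already has {γ, ε} and table 1 already has {δ, γ, ε, β}, so round 5, table 1 must be α.

α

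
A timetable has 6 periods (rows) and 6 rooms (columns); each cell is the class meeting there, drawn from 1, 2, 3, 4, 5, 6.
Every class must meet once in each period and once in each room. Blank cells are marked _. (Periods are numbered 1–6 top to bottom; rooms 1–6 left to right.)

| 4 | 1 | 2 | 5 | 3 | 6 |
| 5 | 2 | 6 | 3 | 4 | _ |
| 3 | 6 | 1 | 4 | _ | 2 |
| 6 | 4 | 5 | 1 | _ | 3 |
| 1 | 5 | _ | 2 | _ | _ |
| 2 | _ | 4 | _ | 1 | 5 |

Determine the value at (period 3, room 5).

5

Period 3 already has {1, 2, 3, 4, 6} and room 5 already has {1, 3, 4}, so period 3, room 5 must be 5.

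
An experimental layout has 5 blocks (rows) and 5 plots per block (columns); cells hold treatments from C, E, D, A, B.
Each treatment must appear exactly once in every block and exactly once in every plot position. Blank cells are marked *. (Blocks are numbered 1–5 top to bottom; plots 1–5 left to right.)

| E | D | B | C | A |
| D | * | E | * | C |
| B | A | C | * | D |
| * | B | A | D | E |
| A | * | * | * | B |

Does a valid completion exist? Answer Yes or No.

Block 2, plot 2: block 2 together with plot 2 already contain {C, E, D, A, B} — every symbol — so nothing can go there. The grid has no valid completion.

No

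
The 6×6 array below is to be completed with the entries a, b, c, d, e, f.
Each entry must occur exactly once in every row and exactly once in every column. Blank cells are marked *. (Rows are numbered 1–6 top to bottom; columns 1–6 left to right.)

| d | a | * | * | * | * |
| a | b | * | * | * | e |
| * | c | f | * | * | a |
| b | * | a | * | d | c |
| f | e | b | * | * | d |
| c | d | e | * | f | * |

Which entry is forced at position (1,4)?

Row 1, column 3: row 1 has {a, d} and column 3 has {a, b, e, f}, leaving only c.
Row 2, column 3: row 2 has {a, b, e} and column 3 has {a, b, c, e, f}, leaving only d.
Row 2, column 5: row 2 has {a, b, d, e} and column 5 has {d, f}, leaving only c.
Row 2, column 4: row 2 has {a, b, c, d, e} and column 4 has {}, leaving only f.
Row 3, column 1: row 3 has {a, c, f} and column 1 has {a, b, c, d, f}, leaving only e.
Row 3, column 5: row 3 has {a, c, e, f} and column 5 has {c, d, f}, leaving only b.
Row 1, column 5: row 1 has {a, c, d} and column 5 has {b, c, d, f}, leaving only e.
Row 1 already has {a, c, d, e} and column 4 already has {f}, so row 1, column 4 must be b.

b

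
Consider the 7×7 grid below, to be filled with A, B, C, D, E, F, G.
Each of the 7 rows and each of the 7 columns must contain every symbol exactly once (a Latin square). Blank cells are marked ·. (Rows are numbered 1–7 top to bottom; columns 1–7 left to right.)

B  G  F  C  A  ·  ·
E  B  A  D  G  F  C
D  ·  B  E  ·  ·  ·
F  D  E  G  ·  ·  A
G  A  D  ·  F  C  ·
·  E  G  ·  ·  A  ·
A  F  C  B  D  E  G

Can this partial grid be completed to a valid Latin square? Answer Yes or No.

Row 5, column 4: row 5 together with column 4 already contain {A, B, C, D, E, F, G} — every symbol — so nothing can go there. The grid has no valid completion.

No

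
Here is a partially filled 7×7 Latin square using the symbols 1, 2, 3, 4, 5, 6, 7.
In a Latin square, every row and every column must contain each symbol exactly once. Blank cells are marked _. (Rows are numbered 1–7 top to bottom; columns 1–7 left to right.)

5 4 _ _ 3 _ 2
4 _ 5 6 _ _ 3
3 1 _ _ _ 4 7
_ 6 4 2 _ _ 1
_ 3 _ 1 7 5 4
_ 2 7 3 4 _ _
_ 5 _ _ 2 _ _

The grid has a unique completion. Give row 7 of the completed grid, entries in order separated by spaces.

1 5 3 4 2 7 6

Row 7, column 7: row 7 has {2, 5} and column 7 has {1, 2, 3, 4, 7}, leaving only 6.
Row 1, column 4: row 1 has {2, 3, 4, 5} and column 4 has {1, 2, 3, 6}, leaving only 7.
Row 7, column 4: row 7 has {2, 5, 6} and column 4 has {1, 2, 3, 6, 7}, leaving only 4.
Row 2, column 2: row 2 has {3, 4, 5, 6} and column 2 has {1, 2, 3, 4, 5, 6}, leaving only 7.
Row 2, column 5: row 2 has {3, 4, 5, 6, 7} and column 5 has {2, 3, 4, 7}, leaving only 1.
Row 2, column 6: row 2 has {1, 3, 4, 5, 6, 7} and column 6 has {4, 5}, leaving only 2.
Row 3, column 4: row 3 has {1, 3, 4, 7} and column 4 has {1, 2, 3, 4, 6, 7}, leaving only 5.
Row 3, column 5: row 3 has {1, 3, 4, 5, 7} and column 5 has {1, 2, 3, 4, 7}, leaving only 6.
Row 3, column 3: row 3 has {1, 3, 4, 5, 6, 7} and column 3 has {4, 5, 7}, leaving only 2.
Row 4, column 1: row 4 has {1, 2, 4, 6} and column 1 has {3, 4, 5}, leaving only 7.
Row 7, column 1: row 7 has {2, 4, 5, 6} and column 1 has {3, 4, 5, 7}, leaving only 1.
Row 7, column 3: row 7 has {1, 2, 4, 5, 6} and column 3 has {2, 4, 5, 7}, leaving only 3.
Row 7, column 6: row 7 has {1, 2, 3, 4, 5, 6} and column 6 has {2, 4, 5}, leaving only 7.
So row 7 reads: 1 5 3 4 2 7 6.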